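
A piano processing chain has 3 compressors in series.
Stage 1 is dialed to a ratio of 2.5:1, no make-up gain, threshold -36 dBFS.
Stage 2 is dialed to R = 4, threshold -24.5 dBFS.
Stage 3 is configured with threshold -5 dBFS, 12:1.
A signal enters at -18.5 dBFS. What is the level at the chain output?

-29 dBFS

Stage 1: -18.5 dBFS is 17.5 dB over -36 dBFS; at 2.5:1 that becomes 7 dB over, giving -29 dBFS.
Stage 2: -29 dBFS is at or below the -24.5 dBFS threshold — no compression; output -29 dBFS.
Stage 3: below threshold (-29 ≤ -5); passes unchanged; output -29 dBFS.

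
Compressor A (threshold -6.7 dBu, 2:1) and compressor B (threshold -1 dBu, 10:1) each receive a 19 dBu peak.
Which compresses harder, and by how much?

B, by 5.15 dB

A: overshoot 25.7 dB → output overshoot 12.85 dB → GR 12.85 dB.
B: overshoot 20 dB → output overshoot 2 dB → GR 18 dB.
Difference: 5.15 dB in favour of B.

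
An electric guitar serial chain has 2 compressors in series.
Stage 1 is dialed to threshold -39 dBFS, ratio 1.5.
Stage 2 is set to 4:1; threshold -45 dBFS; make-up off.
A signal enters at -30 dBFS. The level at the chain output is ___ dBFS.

Stage 1: 9 dB above -39 dBFS, reduced 1.5:1 to 6 dB above → -33 dBFS.
Stage 2: overshoot 12 dB → 12/4 = 3 dB → -42 dBFS.

-42 dBFS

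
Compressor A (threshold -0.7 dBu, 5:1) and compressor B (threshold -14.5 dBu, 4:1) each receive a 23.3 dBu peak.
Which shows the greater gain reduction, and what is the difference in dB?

A: 24 dB over, compressed to 4.8 dB over, so 19.2 dB of GR.
B: 37.8 dB over, compressed to 9.45 dB over, so 28.35 dB of GR.
Difference: 9.15 dB in favour of B.

B, by 9.15 dB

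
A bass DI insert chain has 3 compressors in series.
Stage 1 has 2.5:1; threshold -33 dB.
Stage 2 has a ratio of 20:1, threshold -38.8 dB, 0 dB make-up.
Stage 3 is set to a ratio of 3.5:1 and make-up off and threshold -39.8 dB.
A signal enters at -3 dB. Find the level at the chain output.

-39.26 dB

Stage 1: 30 dB above -33 dB, reduced 2.5:1 to 12 dB above → -21 dB.
Stage 2: 17.8 dB above -38.8 dB, reduced 20:1 to 0.89 dB above → -37.91 dB.
Stage 3: overshoot 1.89 dB → 1.89/3.5 = 0.54 dB → -39.26 dB.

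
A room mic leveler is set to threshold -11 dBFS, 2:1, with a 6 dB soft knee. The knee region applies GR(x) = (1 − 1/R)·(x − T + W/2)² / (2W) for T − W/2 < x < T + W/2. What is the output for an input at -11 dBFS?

-11.375 dBFS

x − T + W/2 = -11 − (-11) + 3 = 3.
GR = (1 − 1/2) × 3² / 12 = 0.5 × 9 / 12 = 0.375 dB.
Output = -11 − 0.375 = -11.375 dBFS.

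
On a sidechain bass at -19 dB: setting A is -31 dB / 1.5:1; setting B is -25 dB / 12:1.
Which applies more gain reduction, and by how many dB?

B, by 1.5 dB

A: GR = 12 − 12/1.5 = 4 dB.
B: GR = 6 − 6/12 = 5.5 dB.
B applies 1.5 dB more gain reduction.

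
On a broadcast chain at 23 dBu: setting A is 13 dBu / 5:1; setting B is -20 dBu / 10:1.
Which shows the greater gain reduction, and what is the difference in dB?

B, by 30.7 dB

A: overshoot 10 dB → output overshoot 2 dB → GR 8 dB.
B: overshoot 43 dB → output overshoot 4.3 dB → GR 38.7 dB.
B reduces 30.7 dB more.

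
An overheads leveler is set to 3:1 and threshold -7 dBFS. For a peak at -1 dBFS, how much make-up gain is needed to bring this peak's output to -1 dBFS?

4 dB

Without make-up, output = threshold + overshoot/3 = -7 + 2 = -5 dBFS.
Gap to target: 4 dB.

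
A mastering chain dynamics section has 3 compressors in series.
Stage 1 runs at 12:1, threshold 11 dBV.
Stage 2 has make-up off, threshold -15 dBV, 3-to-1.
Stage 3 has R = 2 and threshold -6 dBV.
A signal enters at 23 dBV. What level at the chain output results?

-6 dBV

Stage 1: overshoot 12 dB → 12/12 = 1 dB → 12 dBV.
Stage 2: overshoot 27 dB → 27/3 = 9 dB → -6 dBV.
Stage 3: -6 dBV is at or below the -6 dBV threshold — no compression; output -6 dBV.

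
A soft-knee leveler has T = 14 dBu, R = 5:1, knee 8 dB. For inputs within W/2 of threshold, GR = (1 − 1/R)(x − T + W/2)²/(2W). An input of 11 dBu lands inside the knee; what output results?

10.95 dBu

x − T + W/2 = 11 − 14 + 4 = 1.
GR = (1 − 1/5) × 1² / 16 = 0.8 × 1 / 16 = 0.05 dB.
Output = 11 − 0.05 = 10.95 dBu.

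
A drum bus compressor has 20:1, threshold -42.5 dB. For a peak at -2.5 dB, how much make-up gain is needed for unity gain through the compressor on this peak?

The peak compresses to -42.5 + 40/20 = -40.5 dB.
To reach -2.5 dB requires -2.5 − (-40.5) = 38 dB of make-up.

38 dB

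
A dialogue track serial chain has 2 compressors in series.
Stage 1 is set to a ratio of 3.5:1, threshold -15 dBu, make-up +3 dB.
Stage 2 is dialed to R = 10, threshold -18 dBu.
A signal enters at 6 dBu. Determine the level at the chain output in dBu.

-16.8 dBu

Stage 1: 6 dBu is 21 dB over -15 dBu; at 3.5:1 that becomes 6 dB over, giving -9 dBu; +3 dB make-up → -6 dBu.
Stage 2: -6 dBu is 12 dB over -18 dBu; at 10:1 that becomes 1.2 dB over, giving -16.8 dBu.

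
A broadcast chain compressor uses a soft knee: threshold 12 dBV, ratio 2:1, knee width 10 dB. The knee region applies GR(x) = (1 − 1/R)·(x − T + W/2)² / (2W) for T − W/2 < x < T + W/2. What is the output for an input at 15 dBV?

x − T + W/2 = 15 − 12 + 5 = 8.
GR = (1 − 1/2) × 8² / 20 = 0.5 × 64 / 20 = 1.6 dB.
Output = 15 − 1.6 = 13.4 dBV.

13.4 dBV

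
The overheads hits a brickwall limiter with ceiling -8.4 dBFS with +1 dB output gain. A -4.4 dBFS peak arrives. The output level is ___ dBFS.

At ∞:1, everything above -8.4 dBFS is held at the ceiling.
Output gain then adds 1 dB: -8.4 + 1 = -7.4 dBFS.

-7.4 dBFS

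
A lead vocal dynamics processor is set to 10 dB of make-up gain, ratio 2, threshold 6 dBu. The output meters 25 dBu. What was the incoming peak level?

Remove make-up: 25 − 10 = 15 dBu.
Post-compression overshoot = 15 − 6 = 9 dB.
Input overshoot = R × output overshoot = 18 dB → input = 6 + 18 = 24 dBu.

24 dBu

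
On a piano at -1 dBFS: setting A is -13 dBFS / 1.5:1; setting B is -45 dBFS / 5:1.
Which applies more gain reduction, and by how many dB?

A: GR = 12 − 12/1.5 = 4 dB.
B: GR = 44 − 44/5 = 35.2 dB.
B applies 31.2 dB more gain reduction.

B, by 31.2 dB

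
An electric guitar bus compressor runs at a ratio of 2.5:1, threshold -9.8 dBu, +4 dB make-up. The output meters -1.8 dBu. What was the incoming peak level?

0.2 dBu

Remove make-up: -1.8 − 4 = -5.8 dBu.
That's 4 dB above the -9.8 dBu threshold.
Before 2.5:1 compression the overshoot was 4 × 2.5 = 10 dB, so input = -9.8 + 10 = 0.2 dBu.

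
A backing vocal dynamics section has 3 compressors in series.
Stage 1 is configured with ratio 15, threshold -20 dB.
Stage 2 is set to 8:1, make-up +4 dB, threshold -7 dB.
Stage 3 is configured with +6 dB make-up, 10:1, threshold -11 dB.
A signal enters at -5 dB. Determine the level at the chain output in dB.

Stage 1: 15 dB above -20 dB, reduced 15:1 to 1 dB above → -19 dB.
Stage 2: -19 dB is at or below the -7 dB threshold — no compression; make-up brings it to -15 dB.
Stage 3: -15 dB is at or below the -11 dB threshold — no compression; make-up brings it to -9 dB.

-9 dB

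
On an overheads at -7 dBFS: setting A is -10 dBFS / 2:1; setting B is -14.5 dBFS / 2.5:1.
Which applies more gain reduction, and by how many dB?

B, by 3 dB

A: 3 dB over, compressed to 1.5 dB over, so 1.5 dB of GR.
B: 7.5 dB over, compressed to 3 dB over, so 4.5 dB of GR.
B applies 3 dB more gain reduction.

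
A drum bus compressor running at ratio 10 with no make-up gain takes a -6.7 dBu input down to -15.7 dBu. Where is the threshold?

Let T be the threshold. Output overshoot = (input overshoot)/R, so -15.7 − T = (-6.7 − T)/10.
10·(-15.7 − T) = -6.7 − T → 9·T = -157 − (-6.7) = -150.3.
T = -150.3/9 = -16.7 dBu.

-16.7 dBu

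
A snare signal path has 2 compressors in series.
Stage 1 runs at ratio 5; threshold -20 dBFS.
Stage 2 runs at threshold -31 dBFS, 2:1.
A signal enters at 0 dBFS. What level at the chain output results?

-23.5 dBFS

Stage 1: overshoot 20 dB → 20/5 = 4 dB → -16 dBFS.
Stage 2: overshoot 15 dB → 15/2 = 7.5 dB → -23.5 dBFS.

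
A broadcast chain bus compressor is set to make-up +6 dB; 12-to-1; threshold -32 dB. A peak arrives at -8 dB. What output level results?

Overshoot: -8 − (-32) = 24 dB.
At 12:1 the overshoot is divided by 12, leaving 2 dB above threshold.
Output = -32 + 2 = -30 dB; make-up adds 6 dB, giving -24 dB.

-24 dB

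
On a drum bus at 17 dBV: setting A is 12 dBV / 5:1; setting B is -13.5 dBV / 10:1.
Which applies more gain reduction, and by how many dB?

B, by 23.45 dB

A: overshoot 5 dB → output overshoot 1 dB → GR 4 dB.
B: overshoot 30.5 dB → output overshoot 3.05 dB → GR 27.45 dB.
B applies 23.45 dB more gain reduction.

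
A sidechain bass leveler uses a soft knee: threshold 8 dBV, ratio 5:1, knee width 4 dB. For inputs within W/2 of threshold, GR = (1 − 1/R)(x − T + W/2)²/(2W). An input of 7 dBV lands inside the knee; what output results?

6.9 dBV

x − T + W/2 = 7 − 8 + 2 = 1.
GR = (1 − 1/5) × 1² / 8 = 0.8 × 1 / 8 = 0.1 dB.
Output = 7 − 0.1 = 6.9 dBV.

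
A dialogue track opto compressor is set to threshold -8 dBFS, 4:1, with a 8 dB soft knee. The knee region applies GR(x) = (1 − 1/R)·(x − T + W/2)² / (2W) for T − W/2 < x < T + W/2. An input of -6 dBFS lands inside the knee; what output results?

x − T + W/2 = -6 − (-8) + 4 = 6.
GR = (1 − 1/4) × 6² / 16 = 0.75 × 36 / 16 = 1.6875 dB.
Output = -6 − 1.6875 = -7.6875 dBFS.

-7.6875 dBFS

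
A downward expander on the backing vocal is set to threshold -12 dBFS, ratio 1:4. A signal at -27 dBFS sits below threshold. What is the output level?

The input is 15 dB below the -12 dBFS threshold.
A 1:4 expander multiplies undershoot by 4: 15 × 4 = 60 dB below threshold.
Output = -12 − 60 = -72 dBFS.

-72 dBFS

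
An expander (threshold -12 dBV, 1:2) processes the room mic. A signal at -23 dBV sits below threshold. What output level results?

-34 dBV

The input is 11 dB below the -12 dBV threshold.
A 1:2 expander multiplies undershoot by 2: 11 × 2 = 22 dB below threshold.
Output = -12 − 22 = -34 dBV.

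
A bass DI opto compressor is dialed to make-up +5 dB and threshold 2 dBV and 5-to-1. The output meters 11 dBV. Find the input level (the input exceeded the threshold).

Stripping the +5 dB make-up gives 6 dBV at the gain stage.
Post-compression overshoot = 6 − 2 = 4 dB.
Undo the ratio: input overshoot = 4 × 5 = 20 dB, giving input = 22 dBV.

22 dBV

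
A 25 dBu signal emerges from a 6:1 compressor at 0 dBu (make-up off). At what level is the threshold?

-5 dBu

Gain reduction = 25 − 0 = 25 dB; output overshoot = GR / (R − 1) = 25 / 5 = 5 dB.
Threshold = output − output overshoot = 0 − 5 = -5 dBu.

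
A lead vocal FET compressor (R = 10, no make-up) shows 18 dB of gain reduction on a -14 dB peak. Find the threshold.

-34 dB

Let T be the threshold. Output overshoot = (input overshoot)/R, so -32 − T = (-14 − T)/10.
10·(-32 − T) = -14 − T → 9·T = -320 − (-14) = -306.
T = -306/9 = -34 dB.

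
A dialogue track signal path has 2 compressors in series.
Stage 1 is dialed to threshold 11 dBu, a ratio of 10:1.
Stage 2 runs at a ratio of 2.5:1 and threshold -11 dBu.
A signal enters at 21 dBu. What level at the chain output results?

-1.8 dBu

Stage 1: overshoot 10 dB → 10/10 = 1 dB → 12 dBu.
Stage 2: 23 dB above -11 dBu, reduced 2.5:1 to 9.2 dB above → -1.8 dBu.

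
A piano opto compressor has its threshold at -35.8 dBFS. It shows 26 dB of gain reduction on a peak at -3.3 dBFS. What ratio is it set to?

Input overshoot = -3.3 − (-35.8) = 32.5 dB.
Output overshoot = 32.5 − 26 = 6.5 dB.
Ratio = input overshoot / output overshoot = 32.5 / 6.5 = 5.

5:1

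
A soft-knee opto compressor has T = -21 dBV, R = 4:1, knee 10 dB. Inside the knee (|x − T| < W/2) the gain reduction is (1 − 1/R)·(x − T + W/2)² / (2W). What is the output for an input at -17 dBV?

x − T + W/2 = -17 − (-21) + 5 = 9.
GR = (1 − 1/4) × 9² / 20 = 0.75 × 81 / 20 = 3.0375 dB.
Output = -17 − 3.0375 = -20.0375 dBV.

-20.0375 dBV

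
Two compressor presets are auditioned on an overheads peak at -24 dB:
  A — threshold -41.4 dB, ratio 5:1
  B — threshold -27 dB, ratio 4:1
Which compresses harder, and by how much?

A: 17.4 dB over, compressed to 3.48 dB over, so 13.92 dB of GR.
B: 3 dB over, compressed to 0.75 dB over, so 2.25 dB of GR.
A reduces 11.67 dB more.

A, by 11.67 dB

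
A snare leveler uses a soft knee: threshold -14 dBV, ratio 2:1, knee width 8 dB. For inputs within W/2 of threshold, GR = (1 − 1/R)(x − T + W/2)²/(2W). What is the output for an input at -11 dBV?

-12.53125 dBV

x − T + W/2 = -11 − (-14) + 4 = 7.
GR = (1 − 1/2) × 7² / 16 = 0.5 × 49 / 16 = 1.53125 dB.
Output = -11 − 1.53125 = -12.53125 dBV.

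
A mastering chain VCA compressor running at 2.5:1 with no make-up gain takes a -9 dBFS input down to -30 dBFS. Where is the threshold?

-44 dBFS

Input is 35 dB above T (since output overshoot × R = input overshoot: (-30 − T)·2.5 = -9 − T gives T = -44 dBFS).
Check: -44 + (-9 − (-44))/2.5 = -44 + 14 = -30 dBFS. ✓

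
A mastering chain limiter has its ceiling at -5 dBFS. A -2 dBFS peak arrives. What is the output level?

The limiter clamps the peak to its -5 dBFS ceiling.

-5 dBFS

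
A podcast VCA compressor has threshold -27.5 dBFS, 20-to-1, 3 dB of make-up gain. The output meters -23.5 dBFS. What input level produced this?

-7.5 dBFS

Remove make-up: -23.5 − 3 = -26.5 dBFS.
Post-compression overshoot = -26.5 − (-27.5) = 1 dB.
Before 20:1 compression the overshoot was 1 × 20 = 20 dB, so input = -27.5 + 20 = -7.5 dBFS.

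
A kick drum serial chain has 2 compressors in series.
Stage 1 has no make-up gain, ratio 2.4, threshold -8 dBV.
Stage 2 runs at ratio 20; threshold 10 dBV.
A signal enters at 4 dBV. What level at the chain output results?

Stage 1: overshoot 12 dB → 12/2.4 = 5 dB → -3 dBV.
Stage 2: -3 dBV ≤ 10 dBV, so stage 2 doesn't engage; output -3 dBV.

-3 dBV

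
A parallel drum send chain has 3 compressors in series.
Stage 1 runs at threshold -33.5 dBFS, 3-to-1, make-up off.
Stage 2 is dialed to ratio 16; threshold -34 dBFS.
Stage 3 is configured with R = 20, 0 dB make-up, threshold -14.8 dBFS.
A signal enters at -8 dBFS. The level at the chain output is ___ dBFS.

-33.4375 dBFS

Stage 1: 25.5 dB above -33.5 dBFS, reduced 3:1 to 8.5 dB above → -25 dBFS.
Stage 2: 9 dB above -34 dBFS, reduced 16:1 to 0.5625 dB above → -33.4375 dBFS.
Stage 3: -33.4375 dBFS is at or below the -14.8 dBFS threshold — no compression; output -33.4375 dBFS.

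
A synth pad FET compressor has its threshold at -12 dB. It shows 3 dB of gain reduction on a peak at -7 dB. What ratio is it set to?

Input overshoot = -7 − (-12) = 5 dB.
Output overshoot = 5 − 3 = 2 dB.
Ratio = input overshoot / output overshoot = 5 / 2 = 2.5.

2.5:1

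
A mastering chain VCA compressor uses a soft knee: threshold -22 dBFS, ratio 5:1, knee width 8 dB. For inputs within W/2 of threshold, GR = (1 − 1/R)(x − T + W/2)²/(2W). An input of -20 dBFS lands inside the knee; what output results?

x − T + W/2 = -20 − (-22) + 4 = 6.
GR = (1 − 1/5) × 6² / 16 = 0.8 × 36 / 16 = 1.8 dB.
Output = -20 − 1.8 = -21.8 dBFS.

-21.8 dBFS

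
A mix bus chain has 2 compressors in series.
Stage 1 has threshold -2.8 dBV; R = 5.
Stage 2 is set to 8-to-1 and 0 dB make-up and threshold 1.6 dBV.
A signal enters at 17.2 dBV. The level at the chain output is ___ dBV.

1.2 dBV

Stage 1: 20 dB above -2.8 dBV, reduced 5:1 to 4 dB above → 1.2 dBV.
Stage 2: 1.2 dBV ≤ 1.6 dBV, so stage 2 doesn't engage; output 1.2 dBV.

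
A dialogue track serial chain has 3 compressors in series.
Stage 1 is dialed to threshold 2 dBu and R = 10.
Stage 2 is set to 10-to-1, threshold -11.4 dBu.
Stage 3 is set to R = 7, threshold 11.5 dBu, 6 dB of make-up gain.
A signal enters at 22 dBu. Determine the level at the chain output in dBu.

-3.86 dBu

Stage 1: overshoot 20 dB → 20/10 = 2 dB → 4 dBu.
Stage 2: 15.4 dB above -11.4 dBu, reduced 10:1 to 1.54 dB above → -9.86 dBu.
Stage 3: -9.86 dBu is at or below the 11.5 dBu threshold — no compression; make-up brings it to -3.86 dBu.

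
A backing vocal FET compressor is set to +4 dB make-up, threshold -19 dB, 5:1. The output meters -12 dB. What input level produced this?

Stripping the +4 dB make-up gives -16 dB at the gain stage.
The compressed level sits -16 − (-19) = 3 dB over threshold.
Input overshoot = R × output overshoot = 15 dB → input = -19 + 15 = -4 dB.

-4 dB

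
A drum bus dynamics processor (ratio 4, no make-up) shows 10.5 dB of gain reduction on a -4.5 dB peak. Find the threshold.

Gain reduction = -4.5 − (-15) = 10.5 dB; output overshoot = GR / (R − 1) = 10.5 / 3 = 3.5 dB.
Threshold = output − output overshoot = -15 − 3.5 = -18.5 dB.

-18.5 dB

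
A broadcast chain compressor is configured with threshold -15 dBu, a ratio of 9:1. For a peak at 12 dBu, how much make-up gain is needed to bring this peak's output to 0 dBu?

12 dB

Overshoot 27 dB → 27/9 = 3 dB after compression, so the compressed level is -15 + 3 = -12 dBu.
Make-up = target − compressed = 0 − (-12) = 12 dB.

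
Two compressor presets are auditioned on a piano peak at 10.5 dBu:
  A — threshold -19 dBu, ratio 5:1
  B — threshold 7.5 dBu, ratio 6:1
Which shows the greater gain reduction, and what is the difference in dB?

A: overshoot 29.5 dB → output overshoot 5.9 dB → GR 23.6 dB.
B: overshoot 3 dB → output overshoot 0.5 dB → GR 2.5 dB.
A applies 21.1 dB more gain reduction.

A, by 21.1 dB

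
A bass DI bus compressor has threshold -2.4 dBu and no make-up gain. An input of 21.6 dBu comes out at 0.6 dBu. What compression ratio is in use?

Input overshoot = 21.6 − (-2.4) = 24 dB; output overshoot = 0.6 − (-2.4) = 3 dB.
Ratio = 24 / 3 = 8.

8:1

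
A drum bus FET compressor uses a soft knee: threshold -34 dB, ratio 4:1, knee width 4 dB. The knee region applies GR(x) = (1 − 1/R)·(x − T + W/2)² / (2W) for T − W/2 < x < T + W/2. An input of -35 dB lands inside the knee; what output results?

x − T + W/2 = -35 − (-34) + 2 = 1.
GR = (1 − 1/4) × 1² / 8 = 0.75 × 1 / 8 = 0.09375 dB.
Output = -35 − 0.09375 = -35.09375 dB.

-35.09375 dB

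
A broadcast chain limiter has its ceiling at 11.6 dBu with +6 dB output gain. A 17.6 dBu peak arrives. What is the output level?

17.6 dBu

A brickwall limiter is an ∞:1 compressor: any input above the ceiling is clamped to 11.6 dBu.
Output gain then adds 6 dB: 11.6 + 6 = 17.6 dBu.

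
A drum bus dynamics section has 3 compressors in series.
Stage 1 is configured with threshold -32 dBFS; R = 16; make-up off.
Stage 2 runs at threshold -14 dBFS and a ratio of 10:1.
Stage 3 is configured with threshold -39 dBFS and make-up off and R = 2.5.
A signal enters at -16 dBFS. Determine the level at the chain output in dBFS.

-35.8 dBFS

Stage 1: 16 dB above -32 dBFS, reduced 16:1 to 1 dB above → -31 dBFS.
Stage 2: below threshold (-31 ≤ -14); passes unchanged; output -31 dBFS.
Stage 3: 8 dB above -39 dBFS, reduced 2.5:1 to 3.2 dB above → -35.8 dBFS.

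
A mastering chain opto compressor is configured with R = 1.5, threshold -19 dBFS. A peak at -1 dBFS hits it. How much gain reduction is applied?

The signal is 18 dB above threshold.
At 1.5:1, output sits 18/1.5 = 12 dB above threshold.
Gain reduction = 18 − 12 = 6 dB.

6 dB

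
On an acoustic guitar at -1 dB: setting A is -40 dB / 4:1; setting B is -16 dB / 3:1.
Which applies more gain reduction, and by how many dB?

A, by 19.25 dB

A: overshoot 39 dB → output overshoot 9.75 dB → GR 29.25 dB.
B: overshoot 15 dB → output overshoot 5 dB → GR 10 dB.
Difference: 19.25 dB in favour of A.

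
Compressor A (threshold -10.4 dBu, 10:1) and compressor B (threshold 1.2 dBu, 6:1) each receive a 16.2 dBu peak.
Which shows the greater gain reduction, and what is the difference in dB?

A, by 11.44 dB

A: 26.6 dB over, compressed to 2.66 dB over, so 23.94 dB of GR.
B: 15 dB over, compressed to 2.5 dB over, so 12.5 dB of GR.
A applies 11.44 dB more gain reduction.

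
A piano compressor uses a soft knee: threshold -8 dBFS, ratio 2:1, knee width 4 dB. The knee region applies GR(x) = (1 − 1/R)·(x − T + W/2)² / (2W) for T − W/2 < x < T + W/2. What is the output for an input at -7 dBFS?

x − T + W/2 = -7 − (-8) + 2 = 3.
GR = (1 − 1/2) × 3² / 8 = 0.5 × 9 / 8 = 0.5625 dB.
Output = -7 − 0.5625 = -7.5625 dBFS.

-7.5625 dBFS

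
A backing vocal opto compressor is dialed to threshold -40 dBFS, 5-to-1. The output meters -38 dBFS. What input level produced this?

That's 2 dB above the -40 dBFS threshold.
Input overshoot = R × output overshoot = 10 dB → input = -40 + 10 = -30 dBFS.

-30 dBFS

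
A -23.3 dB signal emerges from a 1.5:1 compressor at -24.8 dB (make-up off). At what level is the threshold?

Gain reduction = -23.3 − (-24.8) = 1.5 dB; output overshoot = GR / (R − 1) = 1.5 / 0.5 = 3 dB.
Threshold = output − output overshoot = -24.8 − 3 = -27.8 dB.

-27.8 dB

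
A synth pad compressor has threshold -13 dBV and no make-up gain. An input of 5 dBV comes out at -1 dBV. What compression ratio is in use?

Input overshoot = 5 − (-13) = 18 dB; output overshoot = -1 − (-13) = 12 dB.
Ratio = 18 / 12 = 1.5.

1.5:1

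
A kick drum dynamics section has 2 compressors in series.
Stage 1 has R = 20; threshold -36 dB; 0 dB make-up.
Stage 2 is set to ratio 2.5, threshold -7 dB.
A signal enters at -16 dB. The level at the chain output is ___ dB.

-35 dB

Stage 1: -16 dB is 20 dB over -36 dB; at 20:1 that becomes 1 dB over, giving -35 dB.
Stage 2: -35 dB is at or below the -7 dB threshold — no compression; output -35 dB.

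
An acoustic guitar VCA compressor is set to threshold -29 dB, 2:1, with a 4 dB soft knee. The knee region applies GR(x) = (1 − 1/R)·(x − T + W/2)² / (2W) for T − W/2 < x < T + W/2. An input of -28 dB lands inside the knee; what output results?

x − T + W/2 = -28 − (-29) + 2 = 3.
GR = (1 − 1/2) × 3² / 8 = 0.5 × 9 / 8 = 0.5625 dB.
Output = -28 − 0.5625 = -28.5625 dB.

-28.5625 dB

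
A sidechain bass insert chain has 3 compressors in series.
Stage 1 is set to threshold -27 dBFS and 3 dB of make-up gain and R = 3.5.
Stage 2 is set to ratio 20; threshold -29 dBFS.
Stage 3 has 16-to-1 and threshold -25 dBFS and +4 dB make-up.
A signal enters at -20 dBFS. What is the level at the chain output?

Stage 1: -20 dBFS is 7 dB over -27 dBFS; at 3.5:1 that becomes 2 dB over, giving -25 dBFS; +3 dB make-up → -22 dBFS.
Stage 2: overshoot 7 dB → 7/20 = 0.35 dB → -28.65 dBFS.
Stage 3: -28.65 dBFS is at or below the -25 dBFS threshold — no compression; make-up brings it to -24.65 dBFS.

-24.65 dBFS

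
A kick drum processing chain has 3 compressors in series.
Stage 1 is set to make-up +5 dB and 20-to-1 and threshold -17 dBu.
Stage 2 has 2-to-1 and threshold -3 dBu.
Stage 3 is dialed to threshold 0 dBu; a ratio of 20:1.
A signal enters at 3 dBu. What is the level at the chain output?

Stage 1: overshoot 20 dB → 20/20 = 1 dB → -16 dBu; +5 dB make-up → -11 dBu.
Stage 2: -11 dBu is at or below the -3 dBu threshold — no compression; output -11 dBu.
Stage 3: -11 dBu is at or below the 0 dBu threshold — no compression; output -11 dBu.

-11 dBu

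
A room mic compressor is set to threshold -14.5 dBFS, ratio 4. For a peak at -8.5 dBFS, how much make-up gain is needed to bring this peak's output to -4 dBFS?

9 dB

Overshoot 6 dB → 6/4 = 1.5 dB after compression, so the compressed level is -14.5 + 1.5 = -13 dBFS.
Make-up = target − compressed = -4 − (-13) = 9 dB.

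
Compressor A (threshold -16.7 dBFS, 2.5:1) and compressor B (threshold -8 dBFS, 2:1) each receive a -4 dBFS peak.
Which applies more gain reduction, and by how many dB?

A: overshoot 12.7 dB → output overshoot 5.08 dB → GR 7.62 dB.
B: overshoot 4 dB → output overshoot 2 dB → GR 2 dB.
Difference: 5.62 dB in favour of A.

A, by 5.62 dB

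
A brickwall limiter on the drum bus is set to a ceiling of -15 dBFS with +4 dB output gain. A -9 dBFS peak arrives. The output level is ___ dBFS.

The limiter clamps the peak to its -15 dBFS ceiling.
Output gain then adds 4 dB: -15 + 4 = -11 dBFS.

-11 dBFS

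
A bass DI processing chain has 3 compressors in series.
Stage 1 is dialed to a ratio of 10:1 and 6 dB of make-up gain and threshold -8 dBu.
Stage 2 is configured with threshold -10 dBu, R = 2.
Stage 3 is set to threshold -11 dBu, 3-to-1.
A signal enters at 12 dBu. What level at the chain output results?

-9 dBu

Stage 1: 20 dB above -8 dBu, reduced 10:1 to 2 dB above → -6 dBu; +6 dB make-up → 0 dBu.
Stage 2: 0 dBu is 10 dB over -10 dBu; at 2:1 that becomes 5 dB over, giving -5 dBu.
Stage 3: 6 dB above -11 dBu, reduced 3:1 to 2 dB above → -9 dBu.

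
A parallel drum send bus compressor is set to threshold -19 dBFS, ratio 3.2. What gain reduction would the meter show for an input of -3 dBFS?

-3 dBFS exceeds the threshold by 16 dB.
After 3.2:1 compression the overshoot becomes 16/3.2 = 5 dB.
Gain reduction = 16 − 5 = 11 dB.

11 dB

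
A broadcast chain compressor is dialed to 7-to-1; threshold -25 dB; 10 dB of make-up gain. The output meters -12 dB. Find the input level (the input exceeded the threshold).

-4 dB

Remove make-up: -12 − 10 = -22 dB.
The compressed level sits -22 − (-25) = 3 dB over threshold.
Input overshoot = R × output overshoot = 21 dB → input = -25 + 21 = -4 dB.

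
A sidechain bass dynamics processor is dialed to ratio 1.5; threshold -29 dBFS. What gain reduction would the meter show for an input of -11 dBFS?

6 dB

The signal is 18 dB above threshold.
At 1.5:1, output sits 18/1.5 = 12 dB above threshold.
Gain reduction = 18 − 12 = 6 dB.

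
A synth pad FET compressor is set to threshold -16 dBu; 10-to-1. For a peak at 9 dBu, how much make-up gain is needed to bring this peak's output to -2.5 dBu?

11 dB

Overshoot 25 dB → 25/10 = 2.5 dB after compression, so the compressed level is -16 + 2.5 = -13.5 dBu.
Make-up = target − compressed = -2.5 − (-13.5) = 11 dB.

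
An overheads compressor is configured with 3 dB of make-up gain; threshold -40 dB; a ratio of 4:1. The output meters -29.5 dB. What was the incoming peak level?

-10 dB

Remove make-up: -29.5 − 3 = -32.5 dB.
The compressed level sits -32.5 − (-40) = 7.5 dB over threshold.
Undo the ratio: input overshoot = 7.5 × 4 = 30 dB, giving input = -10 dB.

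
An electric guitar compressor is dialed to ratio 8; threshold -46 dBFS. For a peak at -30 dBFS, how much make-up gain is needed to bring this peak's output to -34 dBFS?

Without make-up, output = threshold + overshoot/8 = -46 + 2 = -44 dBFS.
Gap to target: 10 dB.

10 dB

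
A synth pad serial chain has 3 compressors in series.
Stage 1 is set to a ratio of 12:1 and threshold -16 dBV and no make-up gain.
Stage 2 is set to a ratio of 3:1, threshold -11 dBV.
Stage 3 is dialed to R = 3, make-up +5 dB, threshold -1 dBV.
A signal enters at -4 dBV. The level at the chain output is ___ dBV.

Stage 1: overshoot 12 dB → 12/12 = 1 dB → -15 dBV.
Stage 2: -15 dBV ≤ -11 dBV, so stage 2 doesn't engage; output -15 dBV.
Stage 3: below threshold (-15 ≤ -1); passes unchanged; make-up brings it to -10 dBV.

-10 dBV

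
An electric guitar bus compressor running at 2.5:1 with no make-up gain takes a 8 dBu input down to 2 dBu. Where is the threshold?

Let T be the threshold. Output overshoot = (input overshoot)/R, so 2 − T = (8 − T)/2.5.
2.5·(2 − T) = 8 − T → 1.5·T = 5 − 8 = -3.
T = -3/1.5 = -2 dBu.

-2 dBu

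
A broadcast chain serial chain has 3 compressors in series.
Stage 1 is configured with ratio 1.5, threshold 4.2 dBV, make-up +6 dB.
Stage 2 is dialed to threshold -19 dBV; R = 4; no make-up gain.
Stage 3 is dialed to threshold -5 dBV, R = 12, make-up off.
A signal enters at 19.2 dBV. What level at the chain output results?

Stage 1: 15 dB above 4.2 dBV, reduced 1.5:1 to 10 dB above → 14.2 dBV; +6 dB make-up → 20.2 dBV.
Stage 2: 20.2 dBV is 39.2 dB over -19 dBV; at 4:1 that becomes 9.8 dB over, giving -9.2 dBV.
Stage 3: below threshold (-9.2 ≤ -5); passes unchanged; output -9.2 dBV.

-9.2 dBV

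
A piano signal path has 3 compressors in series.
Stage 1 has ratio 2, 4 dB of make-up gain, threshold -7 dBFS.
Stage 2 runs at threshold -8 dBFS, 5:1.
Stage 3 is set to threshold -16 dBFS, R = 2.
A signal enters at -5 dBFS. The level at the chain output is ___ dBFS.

-11.4 dBFS

Stage 1: 2 dB above -7 dBFS, reduced 2:1 to 1 dB above → -6 dBFS; +4 dB make-up → -2 dBFS.
Stage 2: -2 dBFS is 6 dB over -8 dBFS; at 5:1 that becomes 1.2 dB over, giving -6.8 dBFS.
Stage 3: 9.2 dB above -16 dBFS, reduced 2:1 to 4.6 dB above → -11.4 dBFS.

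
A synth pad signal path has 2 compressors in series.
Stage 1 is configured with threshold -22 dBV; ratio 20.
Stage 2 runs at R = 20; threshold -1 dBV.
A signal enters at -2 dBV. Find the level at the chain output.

-21 dBV

Stage 1: overshoot 20 dB → 20/20 = 1 dB → -21 dBV.
Stage 2: -21 dBV is at or below the -1 dBV threshold — no compression; output -21 dBV.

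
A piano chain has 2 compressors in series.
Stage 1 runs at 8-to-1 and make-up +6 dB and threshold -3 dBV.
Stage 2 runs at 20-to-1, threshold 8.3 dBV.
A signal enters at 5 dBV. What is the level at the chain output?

Stage 1: 8 dB above -3 dBV, reduced 8:1 to 1 dB above → -2 dBV; +6 dB make-up → 4 dBV.
Stage 2: below threshold (4 ≤ 8.3); passes unchanged; output 4 dBV.

4 dBV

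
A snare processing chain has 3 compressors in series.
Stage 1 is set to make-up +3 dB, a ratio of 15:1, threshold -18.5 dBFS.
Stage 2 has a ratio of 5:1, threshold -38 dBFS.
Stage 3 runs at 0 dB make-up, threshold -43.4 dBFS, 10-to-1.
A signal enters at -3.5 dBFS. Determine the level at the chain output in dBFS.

Stage 1: overshoot 15 dB → 15/15 = 1 dB → -17.5 dBFS; +3 dB make-up → -14.5 dBFS.
Stage 2: 23.5 dB above -38 dBFS, reduced 5:1 to 4.7 dB above → -33.3 dBFS.
Stage 3: overshoot 10.1 dB → 10.1/10 = 1.01 dB → -42.39 dBFS.

-42.39 dBFS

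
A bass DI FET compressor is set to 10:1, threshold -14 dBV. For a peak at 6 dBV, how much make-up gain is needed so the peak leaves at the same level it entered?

The peak compresses to -14 + 20/10 = -12 dBV.
To reach 6 dBV requires 6 − (-12) = 18 dB of make-up.

18 dB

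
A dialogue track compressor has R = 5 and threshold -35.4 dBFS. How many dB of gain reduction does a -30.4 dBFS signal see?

-30.4 dBFS exceeds the threshold by 5 dB.
At 5:1, output sits 5/5 = 1 dB above threshold.
GR = overshoot in − overshoot out = 5 − 1 = 4 dB.

4 dB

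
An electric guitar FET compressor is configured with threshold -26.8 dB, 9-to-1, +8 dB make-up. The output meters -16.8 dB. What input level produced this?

-8.8 dB

Before make-up, the level was -16.8 − 8 = -24.8 dB.
That's 2 dB above the -26.8 dB threshold.
Undo the ratio: input overshoot = 2 × 9 = 18 dB, giving input = -8.8 dB.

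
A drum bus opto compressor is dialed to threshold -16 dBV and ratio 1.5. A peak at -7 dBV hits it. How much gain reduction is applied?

-7 dBV exceeds the threshold by 9 dB.
At 1.5:1, output sits 9/1.5 = 6 dB above threshold.
GR = overshoot in − overshoot out = 9 − 6 = 3 dB.

3 dB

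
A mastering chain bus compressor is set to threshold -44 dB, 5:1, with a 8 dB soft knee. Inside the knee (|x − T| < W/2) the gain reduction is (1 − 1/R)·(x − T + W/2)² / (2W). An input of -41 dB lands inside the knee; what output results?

-43.45 dB

x − T + W/2 = -41 − (-44) + 4 = 7.
GR = (1 − 1/5) × 7² / 16 = 0.8 × 49 / 16 = 2.45 dB.
Output = -41 − 2.45 = -43.45 dB.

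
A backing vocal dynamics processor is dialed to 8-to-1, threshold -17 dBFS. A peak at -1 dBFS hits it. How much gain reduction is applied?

Overshoot = -1 − (-17) = 16 dB.
A 8:1 ratio leaves 2 dB of that excess.
GR = overshoot in − overshoot out = 16 − 2 = 14 dB.

14 dB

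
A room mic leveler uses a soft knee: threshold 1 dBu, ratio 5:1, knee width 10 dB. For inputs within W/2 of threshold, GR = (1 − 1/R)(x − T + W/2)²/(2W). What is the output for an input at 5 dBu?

x − T + W/2 = 5 − 1 + 5 = 9.
GR = (1 − 1/5) × 9² / 20 = 0.8 × 81 / 20 = 3.24 dB.
Output = 5 − 3.24 = 1.76 dBu.

1.76 dBu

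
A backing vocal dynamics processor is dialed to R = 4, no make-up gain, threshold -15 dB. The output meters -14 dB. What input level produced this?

Post-compression overshoot = -14 − (-15) = 1 dB.
Input overshoot = R × output overshoot = 4 dB → input = -15 + 4 = -11 dB.

-11 dB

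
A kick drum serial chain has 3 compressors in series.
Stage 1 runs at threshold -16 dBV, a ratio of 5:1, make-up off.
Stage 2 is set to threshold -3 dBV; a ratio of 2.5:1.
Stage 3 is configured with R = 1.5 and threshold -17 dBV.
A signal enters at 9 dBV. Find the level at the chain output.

-13 dBV

Stage 1: overshoot 25 dB → 25/5 = 5 dB → -11 dBV.
Stage 2: -11 dBV ≤ -3 dBV, so stage 2 doesn't engage; output -11 dBV.
Stage 3: -11 dBV is 6 dB over -17 dBV; at 1.5:1 that becomes 4 dB over, giving -13 dBV.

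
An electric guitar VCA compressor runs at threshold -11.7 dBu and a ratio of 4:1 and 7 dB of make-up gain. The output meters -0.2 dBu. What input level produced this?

6.3 dBu

Before make-up, the level was -0.2 − 7 = -7.2 dBu.
Post-compression overshoot = -7.2 − (-11.7) = 4.5 dB.
Before 4:1 compression the overshoot was 4.5 × 4 = 18 dB, so input = -11.7 + 18 = 6.3 dBu.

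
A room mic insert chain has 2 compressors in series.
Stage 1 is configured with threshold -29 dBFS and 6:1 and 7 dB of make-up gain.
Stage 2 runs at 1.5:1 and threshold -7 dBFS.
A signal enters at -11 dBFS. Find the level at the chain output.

Stage 1: -11 dBFS is 18 dB over -29 dBFS; at 6:1 that becomes 3 dB over, giving -26 dBFS; +7 dB make-up → -19 dBFS.
Stage 2: -19 dBFS ≤ -7 dBFS, so stage 2 doesn't engage; output -19 dBFS.

-19 dBFS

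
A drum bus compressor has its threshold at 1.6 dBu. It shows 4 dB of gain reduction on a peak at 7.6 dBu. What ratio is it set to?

Input overshoot = 7.6 − 1.6 = 6 dB.
Output overshoot = 6 − 4 = 2 dB.
Ratio = input overshoot / output overshoot = 6 / 2 = 3.

3:1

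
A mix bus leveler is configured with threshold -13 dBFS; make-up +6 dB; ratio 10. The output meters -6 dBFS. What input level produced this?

Remove make-up: -6 − 6 = -12 dBFS.
The compressed level sits -12 − (-13) = 1 dB over threshold.
Before 10:1 compression the overshoot was 1 × 10 = 10 dB, so input = -13 + 10 = -3 dBFS.

-3 dBFS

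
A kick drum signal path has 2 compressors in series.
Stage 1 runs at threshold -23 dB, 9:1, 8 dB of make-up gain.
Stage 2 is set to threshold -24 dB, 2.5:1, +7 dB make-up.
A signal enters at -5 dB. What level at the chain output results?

-12.6 dB

Stage 1: -5 dB is 18 dB over -23 dB; at 9:1 that becomes 2 dB over, giving -21 dB; +8 dB make-up → -13 dB.
Stage 2: -13 dB is 11 dB over -24 dB; at 2.5:1 that becomes 4.4 dB over, giving -19.6 dB; +7 dB make-up → -12.6 dB.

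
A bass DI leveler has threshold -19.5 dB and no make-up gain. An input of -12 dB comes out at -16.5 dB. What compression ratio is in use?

2.5:1

Input overshoot = -12 − (-19.5) = 7.5 dB; output overshoot = -16.5 − (-19.5) = 3 dB.
Ratio = 7.5 / 3 = 2.5.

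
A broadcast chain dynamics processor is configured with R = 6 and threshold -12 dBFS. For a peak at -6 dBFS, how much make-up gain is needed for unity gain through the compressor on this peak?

5 dB

The peak compresses to -12 + 6/6 = -11 dBFS.
To reach -6 dBFS requires -6 − (-11) = 5 dB of make-up.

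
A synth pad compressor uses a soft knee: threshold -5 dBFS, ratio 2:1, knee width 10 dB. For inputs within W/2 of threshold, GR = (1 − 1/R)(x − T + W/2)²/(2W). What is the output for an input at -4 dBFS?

x − T + W/2 = -4 − (-5) + 5 = 6.
GR = (1 − 1/2) × 6² / 20 = 0.5 × 36 / 20 = 0.9 dB.
Output = -4 − 0.9 = -4.9 dBFS.

-4.9 dBFS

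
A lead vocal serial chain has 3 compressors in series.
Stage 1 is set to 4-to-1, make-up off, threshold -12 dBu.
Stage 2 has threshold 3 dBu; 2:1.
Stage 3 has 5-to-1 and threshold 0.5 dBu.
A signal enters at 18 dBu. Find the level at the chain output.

Stage 1: overshoot 30 dB → 30/4 = 7.5 dB → -4.5 dBu.
Stage 2: -4.5 dBu is at or below the 3 dBu threshold — no compression; output -4.5 dBu.
Stage 3: -4.5 dBu ≤ 0.5 dBu, so stage 3 doesn't engage; output -4.5 dBu.

-4.5 dBu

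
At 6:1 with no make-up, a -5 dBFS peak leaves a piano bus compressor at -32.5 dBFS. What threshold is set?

-38 dBFS

Gain reduction = -5 − (-32.5) = 27.5 dB; output overshoot = GR / (R − 1) = 27.5 / 5 = 5.5 dB.
Threshold = output − output overshoot = -32.5 − 5.5 = -38 dBFS.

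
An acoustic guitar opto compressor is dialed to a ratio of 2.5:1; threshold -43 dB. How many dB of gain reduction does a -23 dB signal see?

Overshoot = -23 − (-43) = 20 dB.
At 2.5:1, output sits 20/2.5 = 8 dB above threshold.
Gain reduction = 20 − 8 = 12 dB.

12 dB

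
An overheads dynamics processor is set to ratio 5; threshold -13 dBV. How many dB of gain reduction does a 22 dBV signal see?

28 dB

Overshoot = 22 − (-13) = 35 dB.
A 5:1 ratio leaves 7 dB of that excess.
Gain reduction = 35 − 7 = 28 dB.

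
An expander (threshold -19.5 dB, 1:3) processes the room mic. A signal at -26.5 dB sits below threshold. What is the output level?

Below threshold, a 1:3 expander applies gain = (3−1)×(T − x) of attenuation.
(3−1) × 7 = 14 dB, so output = -26.5 − 14 = -40.5 dB.

-40.5 dB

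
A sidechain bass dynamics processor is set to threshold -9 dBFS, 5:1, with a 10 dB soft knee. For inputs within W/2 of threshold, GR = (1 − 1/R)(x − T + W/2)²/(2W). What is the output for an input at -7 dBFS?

x − T + W/2 = -7 − (-9) + 5 = 7.
GR = (1 − 1/5) × 7² / 20 = 0.8 × 49 / 20 = 1.96 dB.
Output = -7 − 1.96 = -8.96 dBFS.

-8.96 dBFS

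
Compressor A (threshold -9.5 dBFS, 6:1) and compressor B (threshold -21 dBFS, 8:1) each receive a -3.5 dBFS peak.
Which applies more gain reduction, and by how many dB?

B, by 10.3125 dB

A: GR = 6 − 6/6 = 5 dB.
B: GR = 17.5 − 17.5/8 = 15.3125 dB.
Difference: 10.3125 dB in favour of B.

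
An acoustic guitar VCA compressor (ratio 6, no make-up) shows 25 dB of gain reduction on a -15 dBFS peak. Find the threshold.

Input is 30 dB above T (since output overshoot × R = input overshoot: (-40 − T)·6 = -15 − T gives T = -45 dBFS).
Check: -45 + (-15 − (-45))/6 = -45 + 5 = -40 dBFS. ✓

-45 dBFS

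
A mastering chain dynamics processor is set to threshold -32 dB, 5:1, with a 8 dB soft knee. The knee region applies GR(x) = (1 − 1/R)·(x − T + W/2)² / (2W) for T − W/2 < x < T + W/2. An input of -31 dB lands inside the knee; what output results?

x − T + W/2 = -31 − (-32) + 4 = 5.
GR = (1 − 1/5) × 5² / 16 = 0.8 × 25 / 16 = 1.25 dB.
Output = -31 − 1.25 = -32.25 dB.

-32.25 dB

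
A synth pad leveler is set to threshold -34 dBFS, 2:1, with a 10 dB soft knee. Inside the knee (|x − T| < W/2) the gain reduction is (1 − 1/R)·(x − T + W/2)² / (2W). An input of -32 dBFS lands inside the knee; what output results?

x − T + W/2 = -32 − (-34) + 5 = 7.
GR = (1 − 1/2) × 7² / 20 = 0.5 × 49 / 20 = 1.225 dB.
Output = -32 − 1.225 = -33.225 dBFS.

-33.225 dBFS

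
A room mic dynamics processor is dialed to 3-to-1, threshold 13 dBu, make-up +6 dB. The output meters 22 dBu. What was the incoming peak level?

22 dBu

Stripping the +6 dB make-up gives 16 dBu at the gain stage.
Post-compression overshoot = 16 − 13 = 3 dB.
Undo the ratio: input overshoot = 3 × 3 = 9 dB, giving input = 22 dBu.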